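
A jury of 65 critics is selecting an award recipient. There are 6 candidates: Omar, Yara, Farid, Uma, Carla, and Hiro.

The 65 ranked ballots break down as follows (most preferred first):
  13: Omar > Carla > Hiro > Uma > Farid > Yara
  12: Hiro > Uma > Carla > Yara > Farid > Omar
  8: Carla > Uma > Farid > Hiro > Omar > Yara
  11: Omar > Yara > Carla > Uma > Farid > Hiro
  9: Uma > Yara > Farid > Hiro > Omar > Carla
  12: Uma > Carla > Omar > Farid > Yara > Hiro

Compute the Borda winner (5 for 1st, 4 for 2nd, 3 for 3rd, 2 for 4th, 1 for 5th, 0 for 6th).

Omar: 13×5 + 12×0 + 8×1 + 11×5 + 9×1 + 12×3 = 173
Yara: 13×0 + 12×2 + 8×0 + 11×4 + 9×4 + 12×1 = 116
Farid: 13×1 + 12×1 + 8×3 + 11×1 + 9×3 + 12×2 = 111
Uma: 13×2 + 12×4 + 8×4 + 11×2 + 9×5 + 12×5 = 233
Carla: 13×4 + 12×3 + 8×5 + 11×3 + 9×0 + 12×4 = 209
Hiro: 13×3 + 12×5 + 8×2 + 11×0 + 9×2 + 12×0 = 133

Uma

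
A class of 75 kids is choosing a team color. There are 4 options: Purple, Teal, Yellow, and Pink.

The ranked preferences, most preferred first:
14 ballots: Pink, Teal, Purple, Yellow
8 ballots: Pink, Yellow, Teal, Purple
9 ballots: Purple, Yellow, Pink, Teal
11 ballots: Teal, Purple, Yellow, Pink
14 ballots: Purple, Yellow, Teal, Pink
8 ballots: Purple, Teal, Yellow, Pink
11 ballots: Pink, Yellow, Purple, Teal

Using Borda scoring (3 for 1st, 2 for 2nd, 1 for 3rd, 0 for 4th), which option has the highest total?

Purple

Purple: 14×1 + 8×0 + 9×3 + 11×2 + 14×3 + 8×3 + 11×1 = 140
Teal: 14×2 + 8×1 + 9×0 + 11×3 + 14×1 + 8×2 + 11×0 = 99
Yellow: 14×0 + 8×2 + 9×2 + 11×1 + 14×2 + 8×1 + 11×2 = 103
Pink: 14×3 + 8×3 + 9×1 + 11×0 + 14×0 + 8×0 + 11×3 = 108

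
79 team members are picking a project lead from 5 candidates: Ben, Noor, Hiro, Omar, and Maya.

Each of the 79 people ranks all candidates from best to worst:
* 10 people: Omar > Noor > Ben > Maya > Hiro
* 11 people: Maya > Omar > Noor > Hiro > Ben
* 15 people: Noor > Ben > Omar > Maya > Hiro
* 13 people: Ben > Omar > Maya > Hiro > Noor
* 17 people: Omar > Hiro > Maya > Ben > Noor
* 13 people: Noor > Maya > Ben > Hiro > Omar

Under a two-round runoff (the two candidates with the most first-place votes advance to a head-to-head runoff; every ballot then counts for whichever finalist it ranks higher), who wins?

Round 1 first-place votes: Ben 13, Noor 28, Hiro 0, Omar 27, Maya 11. Noor and Omar advance.
Runoff: Noor is ranked above Omar on 28 ballots, Omar above Noor on 51.

Omar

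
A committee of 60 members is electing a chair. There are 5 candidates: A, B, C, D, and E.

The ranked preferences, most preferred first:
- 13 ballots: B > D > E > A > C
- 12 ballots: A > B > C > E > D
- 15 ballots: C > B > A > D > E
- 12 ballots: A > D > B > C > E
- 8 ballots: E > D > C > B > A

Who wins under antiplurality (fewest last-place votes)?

Last-place votes: A 8, B 0, C 13, D 12, E 27.

B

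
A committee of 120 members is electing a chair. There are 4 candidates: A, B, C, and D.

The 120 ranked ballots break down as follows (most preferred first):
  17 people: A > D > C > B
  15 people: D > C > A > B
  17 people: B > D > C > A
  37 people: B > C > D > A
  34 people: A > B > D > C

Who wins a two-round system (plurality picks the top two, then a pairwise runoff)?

Round 1 first-place votes: A 51, B 54, C 0, D 15. B and A advance.
Runoff: B is ranked above A on 54 ballots, A above B on 66.

A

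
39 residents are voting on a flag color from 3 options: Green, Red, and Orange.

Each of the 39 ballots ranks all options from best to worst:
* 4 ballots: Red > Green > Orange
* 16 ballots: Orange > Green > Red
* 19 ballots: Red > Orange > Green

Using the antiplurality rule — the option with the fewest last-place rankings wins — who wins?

Orange

Last-place votes: Green 19, Red 16, Orange 4.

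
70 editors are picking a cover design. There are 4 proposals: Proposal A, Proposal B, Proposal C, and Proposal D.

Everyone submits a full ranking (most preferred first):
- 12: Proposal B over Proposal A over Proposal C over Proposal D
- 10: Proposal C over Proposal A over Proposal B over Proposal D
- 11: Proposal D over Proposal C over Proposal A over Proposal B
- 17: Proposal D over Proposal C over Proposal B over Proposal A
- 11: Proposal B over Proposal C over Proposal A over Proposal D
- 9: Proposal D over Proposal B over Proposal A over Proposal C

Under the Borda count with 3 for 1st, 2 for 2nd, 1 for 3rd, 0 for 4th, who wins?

Proposal C

Proposal A: 12×2 + 10×2 + 11×1 + 17×0 + 11×1 + 9×1 = 75
Proposal B: 12×3 + 10×1 + 11×0 + 17×1 + 11×3 + 9×2 = 114
Proposal C: 12×1 + 10×3 + 11×2 + 17×2 + 11×2 + 9×0 = 120
Proposal D: 12×0 + 10×0 + 11×3 + 17×3 + 11×0 + 9×3 = 111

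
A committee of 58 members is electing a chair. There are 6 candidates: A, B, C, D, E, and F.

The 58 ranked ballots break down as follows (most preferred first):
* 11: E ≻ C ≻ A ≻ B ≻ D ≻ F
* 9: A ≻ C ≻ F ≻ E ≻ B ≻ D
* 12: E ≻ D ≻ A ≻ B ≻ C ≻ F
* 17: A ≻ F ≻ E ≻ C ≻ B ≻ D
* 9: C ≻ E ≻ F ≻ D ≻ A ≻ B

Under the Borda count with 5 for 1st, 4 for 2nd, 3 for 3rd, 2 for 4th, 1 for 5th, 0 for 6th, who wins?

A: 11×3 + 9×5 + 12×3 + 17×5 + 9×1 = 208
B: 11×2 + 9×1 + 12×2 + 17×1 + 9×0 = 72
C: 11×4 + 9×4 + 12×1 + 17×2 + 9×5 = 171
D: 11×1 + 9×0 + 12×4 + 17×0 + 9×2 = 77
E: 11×5 + 9×2 + 12×5 + 17×3 + 9×4 = 220
F: 11×0 + 9×3 + 12×0 + 17×4 + 9×3 = 122

E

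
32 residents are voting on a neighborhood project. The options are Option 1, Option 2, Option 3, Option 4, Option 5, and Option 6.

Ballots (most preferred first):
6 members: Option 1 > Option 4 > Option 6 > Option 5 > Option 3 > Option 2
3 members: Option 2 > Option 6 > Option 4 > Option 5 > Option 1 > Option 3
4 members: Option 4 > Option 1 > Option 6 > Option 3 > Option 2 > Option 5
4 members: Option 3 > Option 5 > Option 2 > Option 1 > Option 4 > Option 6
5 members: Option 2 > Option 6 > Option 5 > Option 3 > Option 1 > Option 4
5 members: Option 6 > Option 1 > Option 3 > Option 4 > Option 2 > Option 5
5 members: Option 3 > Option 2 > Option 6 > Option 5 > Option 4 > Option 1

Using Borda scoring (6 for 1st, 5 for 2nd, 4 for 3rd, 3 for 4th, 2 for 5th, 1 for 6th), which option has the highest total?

Option 1: 6×6 + 3×2 + 4×5 + 4×3 + 5×2 + 5×5 + 5×1 = 114
Option 2: 6×1 + 3×6 + 4×2 + 4×4 + 5×6 + 5×2 + 5×5 = 113
Option 3: 6×2 + 3×1 + 4×3 + 4×6 + 5×3 + 5×4 + 5×6 = 116
Option 4: 6×5 + 3×4 + 4×6 + 4×2 + 5×1 + 5×3 + 5×2 = 104
Option 5: 6×3 + 3×3 + 4×1 + 4×5 + 5×4 + 5×1 + 5×3 = 91
Option 6: 6×4 + 3×5 + 4×4 + 4×1 + 5×5 + 5×6 + 5×4 = 134

Option 6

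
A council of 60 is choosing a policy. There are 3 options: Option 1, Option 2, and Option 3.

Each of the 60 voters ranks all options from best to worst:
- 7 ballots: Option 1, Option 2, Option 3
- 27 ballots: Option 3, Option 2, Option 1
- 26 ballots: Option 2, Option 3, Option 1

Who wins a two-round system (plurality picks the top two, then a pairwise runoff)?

Round 1 first-place votes: Option 1 7, Option 2 26, Option 3 27. Option 3 and Option 2 advance.
Runoff: Option 3 is ranked above Option 2 on 27 ballots, Option 2 above Option 3 on 33.

Option 2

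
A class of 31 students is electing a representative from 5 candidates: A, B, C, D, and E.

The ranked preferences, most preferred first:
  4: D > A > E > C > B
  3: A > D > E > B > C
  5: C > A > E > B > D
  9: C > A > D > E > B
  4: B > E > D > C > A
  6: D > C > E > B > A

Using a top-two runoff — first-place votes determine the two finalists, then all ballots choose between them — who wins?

Round 1 first-place votes: A 3, B 4, C 14, D 10, E 0. C and D advance.
Runoff: C is ranked above D on 14 ballots, D above C on 17.

D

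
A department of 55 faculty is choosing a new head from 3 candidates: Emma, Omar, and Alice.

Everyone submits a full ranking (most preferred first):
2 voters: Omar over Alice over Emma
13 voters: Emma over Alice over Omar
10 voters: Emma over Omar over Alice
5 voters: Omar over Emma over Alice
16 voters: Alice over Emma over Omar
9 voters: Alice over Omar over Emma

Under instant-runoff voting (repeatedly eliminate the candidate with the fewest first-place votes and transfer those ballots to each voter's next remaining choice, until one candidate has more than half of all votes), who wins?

Emma

Round 1: Emma 23, Omar 7, Alice 25. Omar eliminated.
Round 2: Emma 28, Alice 27. Emma has a majority (≥28).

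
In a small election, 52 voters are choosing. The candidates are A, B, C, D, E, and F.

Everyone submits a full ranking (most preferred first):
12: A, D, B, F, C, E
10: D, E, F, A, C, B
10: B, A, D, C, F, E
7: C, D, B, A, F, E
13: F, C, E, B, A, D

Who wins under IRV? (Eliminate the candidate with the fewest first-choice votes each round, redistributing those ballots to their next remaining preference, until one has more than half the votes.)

Round 1: A 12, B 10, C 7, D 10, E 0, F 13. E eliminated.
Round 2: A 12, B 10, C 7, D 10, F 13. C eliminated.
Round 3: A 12, B 10, D 17, F 13. B eliminated.
Round 4: A 22, D 17, F 13. F eliminated.
Round 5: A 35, D 17. A has a majority (≥27).

A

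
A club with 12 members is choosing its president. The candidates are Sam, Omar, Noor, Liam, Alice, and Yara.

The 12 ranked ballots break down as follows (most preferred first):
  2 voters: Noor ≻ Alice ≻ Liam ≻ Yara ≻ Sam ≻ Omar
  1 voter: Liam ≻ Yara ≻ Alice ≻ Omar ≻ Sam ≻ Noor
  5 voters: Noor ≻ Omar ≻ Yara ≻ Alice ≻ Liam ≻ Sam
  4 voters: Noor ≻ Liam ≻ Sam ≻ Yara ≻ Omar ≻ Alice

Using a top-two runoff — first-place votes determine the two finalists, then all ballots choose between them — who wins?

Noor

Round 1 first-place votes: Sam 0, Omar 0, Noor 11, Liam 1, Alice 0, Yara 0. Noor and Liam advance.
Runoff: Noor is ranked above Liam on 11 ballots, Liam above Noor on 1.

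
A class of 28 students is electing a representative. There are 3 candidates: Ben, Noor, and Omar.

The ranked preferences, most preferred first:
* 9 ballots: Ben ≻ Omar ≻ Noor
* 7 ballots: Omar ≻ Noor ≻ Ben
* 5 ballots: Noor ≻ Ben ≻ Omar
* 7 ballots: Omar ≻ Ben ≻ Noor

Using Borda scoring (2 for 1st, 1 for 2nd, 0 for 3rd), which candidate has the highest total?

Omar

Ben: 9×2 + 7×0 + 5×1 + 7×1 = 30
Noor: 9×0 + 7×1 + 5×2 + 7×0 = 17
Omar: 9×1 + 7×2 + 5×0 + 7×2 = 37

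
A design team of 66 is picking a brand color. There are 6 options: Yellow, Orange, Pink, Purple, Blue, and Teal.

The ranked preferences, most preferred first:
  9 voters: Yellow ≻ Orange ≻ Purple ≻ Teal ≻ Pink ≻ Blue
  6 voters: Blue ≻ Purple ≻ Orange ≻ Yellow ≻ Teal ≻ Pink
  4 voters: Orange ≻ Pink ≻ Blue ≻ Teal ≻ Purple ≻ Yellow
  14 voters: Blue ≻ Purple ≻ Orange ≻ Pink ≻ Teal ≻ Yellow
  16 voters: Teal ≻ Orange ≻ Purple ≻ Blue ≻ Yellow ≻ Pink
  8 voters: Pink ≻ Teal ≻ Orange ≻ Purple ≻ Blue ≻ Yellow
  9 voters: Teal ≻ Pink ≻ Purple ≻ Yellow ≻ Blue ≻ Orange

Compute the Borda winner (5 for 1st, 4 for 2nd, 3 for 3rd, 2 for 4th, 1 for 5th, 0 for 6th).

Yellow: 9×5 + 6×2 + 4×0 + 14×0 + 16×1 + 8×0 + 9×2 = 91
Orange: 9×4 + 6×3 + 4×5 + 14×3 + 16×4 + 8×3 + 9×0 = 204
Pink: 9×1 + 6×0 + 4×4 + 14×2 + 16×0 + 8×5 + 9×4 = 129
Purple: 9×3 + 6×4 + 4×1 + 14×4 + 16×3 + 8×2 + 9×3 = 202
Blue: 9×0 + 6×5 + 4×3 + 14×5 + 16×2 + 8×1 + 9×1 = 161
Teal: 9×2 + 6×1 + 4×2 + 14×1 + 16×5 + 8×4 + 9×5 = 203

Orange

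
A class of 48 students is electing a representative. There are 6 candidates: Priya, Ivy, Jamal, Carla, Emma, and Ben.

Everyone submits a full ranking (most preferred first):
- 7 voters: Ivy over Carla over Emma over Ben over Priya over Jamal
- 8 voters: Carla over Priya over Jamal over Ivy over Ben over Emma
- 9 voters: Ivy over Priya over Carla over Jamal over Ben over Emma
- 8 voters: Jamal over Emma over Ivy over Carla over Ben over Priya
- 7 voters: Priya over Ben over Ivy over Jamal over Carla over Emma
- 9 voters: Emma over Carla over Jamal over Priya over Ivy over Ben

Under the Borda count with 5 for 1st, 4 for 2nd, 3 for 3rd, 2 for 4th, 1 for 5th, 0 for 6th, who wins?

Priya: 7×1 + 8×4 + 9×4 + 8×0 + 7×5 + 9×2 = 128
Ivy: 7×5 + 8×2 + 9×5 + 8×3 + 7×3 + 9×1 = 150
Jamal: 7×0 + 8×3 + 9×2 + 8×5 + 7×2 + 9×3 = 123
Carla: 7×4 + 8×5 + 9×3 + 8×2 + 7×1 + 9×4 = 154
Emma: 7×3 + 8×0 + 9×0 + 8×4 + 7×0 + 9×5 = 98
Ben: 7×2 + 8×1 + 9×1 + 8×1 + 7×4 + 9×0 = 67

Carla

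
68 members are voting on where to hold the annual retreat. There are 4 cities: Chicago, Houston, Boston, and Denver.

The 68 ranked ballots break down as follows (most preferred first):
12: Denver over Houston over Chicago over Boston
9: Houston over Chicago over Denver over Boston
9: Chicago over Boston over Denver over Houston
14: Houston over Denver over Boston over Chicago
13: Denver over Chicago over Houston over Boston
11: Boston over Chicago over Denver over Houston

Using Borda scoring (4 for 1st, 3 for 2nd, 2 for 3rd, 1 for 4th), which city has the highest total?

Chicago: 12×2 + 9×3 + 9×4 + 14×1 + 13×3 + 11×3 = 173
Houston: 12×3 + 9×4 + 9×1 + 14×4 + 13×2 + 11×1 = 174
Boston: 12×1 + 9×1 + 9×3 + 14×2 + 13×1 + 11×4 = 133
Denver: 12×4 + 9×2 + 9×2 + 14×3 + 13×4 + 11×2 = 200

Denver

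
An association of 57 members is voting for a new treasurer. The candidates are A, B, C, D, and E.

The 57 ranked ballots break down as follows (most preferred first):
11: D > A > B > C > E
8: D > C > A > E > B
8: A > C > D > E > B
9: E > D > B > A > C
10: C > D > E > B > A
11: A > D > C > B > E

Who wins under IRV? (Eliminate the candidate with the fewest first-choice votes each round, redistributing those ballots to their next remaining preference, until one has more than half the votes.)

D

Round 1: A 19, B 0, C 10, D 19, E 9. B eliminated.
Round 2: A 19, C 10, D 19, E 9. E eliminated.
Round 3: A 19, C 10, D 28. C eliminated.
Round 4: A 19, D 38. D has a majority (≥29).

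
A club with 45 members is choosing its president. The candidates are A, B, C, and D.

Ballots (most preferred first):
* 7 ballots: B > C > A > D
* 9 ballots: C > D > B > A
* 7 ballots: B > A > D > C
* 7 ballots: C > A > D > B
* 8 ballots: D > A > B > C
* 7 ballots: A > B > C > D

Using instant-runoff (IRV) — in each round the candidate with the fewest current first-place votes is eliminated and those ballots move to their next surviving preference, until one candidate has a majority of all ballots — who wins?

B

Round 1: A 7, B 14, C 16, D 8. A eliminated.
Round 2: B 21, C 16, D 8. D eliminated.
Round 3: B 29, C 16. B has a majority (≥23).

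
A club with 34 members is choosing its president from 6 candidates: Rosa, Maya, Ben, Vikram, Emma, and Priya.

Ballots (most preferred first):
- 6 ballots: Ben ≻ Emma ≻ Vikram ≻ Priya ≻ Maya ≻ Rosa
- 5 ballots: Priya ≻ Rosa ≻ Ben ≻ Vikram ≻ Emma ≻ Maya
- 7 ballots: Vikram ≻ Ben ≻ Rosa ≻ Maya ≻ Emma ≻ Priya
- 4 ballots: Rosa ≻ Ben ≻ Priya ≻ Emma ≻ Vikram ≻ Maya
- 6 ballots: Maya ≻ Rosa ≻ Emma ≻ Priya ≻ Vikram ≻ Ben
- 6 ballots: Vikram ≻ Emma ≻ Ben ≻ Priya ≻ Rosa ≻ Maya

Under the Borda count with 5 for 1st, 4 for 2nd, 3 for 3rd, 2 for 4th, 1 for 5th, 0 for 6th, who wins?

Rosa: 6×0 + 5×4 + 7×3 + 4×5 + 6×4 + 6×1 = 91
Maya: 6×1 + 5×0 + 7×2 + 4×0 + 6×5 + 6×0 = 50
Ben: 6×5 + 5×3 + 7×4 + 4×4 + 6×0 + 6×3 = 107
Vikram: 6×3 + 5×2 + 7×5 + 4×1 + 6×1 + 6×5 = 103
Emma: 6×4 + 5×1 + 7×1 + 4×2 + 6×3 + 6×4 = 86
Priya: 6×2 + 5×5 + 7×0 + 4×3 + 6×2 + 6×2 = 73

Ben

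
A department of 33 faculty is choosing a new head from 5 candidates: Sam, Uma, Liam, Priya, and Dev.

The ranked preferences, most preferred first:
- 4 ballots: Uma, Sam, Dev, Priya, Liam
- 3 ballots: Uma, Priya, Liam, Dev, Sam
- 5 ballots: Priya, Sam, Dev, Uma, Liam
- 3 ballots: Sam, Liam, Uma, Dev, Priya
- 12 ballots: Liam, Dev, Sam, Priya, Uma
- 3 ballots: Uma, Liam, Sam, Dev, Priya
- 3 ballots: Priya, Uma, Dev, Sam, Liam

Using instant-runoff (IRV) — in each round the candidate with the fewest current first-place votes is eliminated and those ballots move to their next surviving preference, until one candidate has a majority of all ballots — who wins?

Uma

Round 1: Sam 3, Uma 10, Liam 12, Priya 8, Dev 0. Dev eliminated.
Round 2: Sam 3, Uma 10, Liam 12, Priya 8. Sam eliminated.
Round 3: Uma 10, Liam 15, Priya 8. Priya eliminated.
Round 4: Uma 18, Liam 15. Uma has a majority (≥17).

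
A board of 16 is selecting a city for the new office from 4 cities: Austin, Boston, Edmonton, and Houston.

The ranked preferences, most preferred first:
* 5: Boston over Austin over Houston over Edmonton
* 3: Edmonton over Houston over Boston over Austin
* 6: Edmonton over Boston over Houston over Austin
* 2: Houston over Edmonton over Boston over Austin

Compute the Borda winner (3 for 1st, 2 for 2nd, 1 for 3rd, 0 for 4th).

Austin: 5×2 + 3×0 + 6×0 + 2×0 = 10
Boston: 5×3 + 3×1 + 6×2 + 2×1 = 32
Edmonton: 5×0 + 3×3 + 6×3 + 2×2 = 31
Houston: 5×1 + 3×2 + 6×1 + 2×3 = 23

Boston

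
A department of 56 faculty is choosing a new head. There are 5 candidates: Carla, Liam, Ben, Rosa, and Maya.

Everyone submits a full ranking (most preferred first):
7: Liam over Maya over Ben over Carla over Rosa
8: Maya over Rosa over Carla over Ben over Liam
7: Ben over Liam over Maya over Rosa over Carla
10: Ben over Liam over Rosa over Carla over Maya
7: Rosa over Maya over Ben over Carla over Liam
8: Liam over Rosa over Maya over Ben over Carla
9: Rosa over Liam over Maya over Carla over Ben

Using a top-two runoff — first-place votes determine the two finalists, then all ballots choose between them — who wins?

Round 1 first-place votes: Carla 0, Liam 15, Ben 17, Rosa 16, Maya 8. Ben and Rosa advance.
Runoff: Ben is ranked above Rosa on 24 ballots, Rosa above Ben on 32.

Rosa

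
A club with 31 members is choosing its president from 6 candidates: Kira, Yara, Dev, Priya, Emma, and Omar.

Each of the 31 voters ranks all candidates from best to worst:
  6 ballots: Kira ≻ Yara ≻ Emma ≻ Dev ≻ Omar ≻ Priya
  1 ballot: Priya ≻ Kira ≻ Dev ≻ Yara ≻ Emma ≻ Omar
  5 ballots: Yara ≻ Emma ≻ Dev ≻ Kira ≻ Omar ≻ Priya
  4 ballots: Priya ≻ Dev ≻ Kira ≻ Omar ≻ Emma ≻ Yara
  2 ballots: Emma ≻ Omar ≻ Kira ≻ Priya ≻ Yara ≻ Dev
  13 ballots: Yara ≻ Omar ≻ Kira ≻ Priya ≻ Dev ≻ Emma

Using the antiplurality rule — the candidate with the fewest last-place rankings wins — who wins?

Kira

Last-place votes: Kira 0, Yara 4, Dev 2, Priya 11, Emma 13, Omar 1.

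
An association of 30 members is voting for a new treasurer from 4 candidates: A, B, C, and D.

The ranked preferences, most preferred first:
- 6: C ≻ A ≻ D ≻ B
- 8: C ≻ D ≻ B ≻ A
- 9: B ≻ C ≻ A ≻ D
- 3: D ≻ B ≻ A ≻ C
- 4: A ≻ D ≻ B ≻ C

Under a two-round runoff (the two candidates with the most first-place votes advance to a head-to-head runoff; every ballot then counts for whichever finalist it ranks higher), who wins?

Round 1 first-place votes: A 4, B 9, C 14, D 3. C and B advance.
Runoff: C is ranked above B on 14 ballots, B above C on 16.

B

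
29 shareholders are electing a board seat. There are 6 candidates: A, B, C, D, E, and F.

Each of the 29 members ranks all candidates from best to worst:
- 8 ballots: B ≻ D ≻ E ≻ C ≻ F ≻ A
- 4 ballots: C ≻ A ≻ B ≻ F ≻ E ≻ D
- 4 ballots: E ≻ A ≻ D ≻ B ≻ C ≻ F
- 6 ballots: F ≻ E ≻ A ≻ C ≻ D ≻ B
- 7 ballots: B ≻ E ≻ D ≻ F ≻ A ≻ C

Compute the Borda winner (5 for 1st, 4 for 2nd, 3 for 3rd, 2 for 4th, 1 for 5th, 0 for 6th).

A: 8×0 + 4×4 + 4×4 + 6×3 + 7×1 = 57
B: 8×5 + 4×3 + 4×2 + 6×0 + 7×5 = 95
C: 8×2 + 4×5 + 4×1 + 6×2 + 7×0 = 52
D: 8×4 + 4×0 + 4×3 + 6×1 + 7×3 = 71
E: 8×3 + 4×1 + 4×5 + 6×4 + 7×4 = 100
F: 8×1 + 4×2 + 4×0 + 6×5 + 7×2 = 60

E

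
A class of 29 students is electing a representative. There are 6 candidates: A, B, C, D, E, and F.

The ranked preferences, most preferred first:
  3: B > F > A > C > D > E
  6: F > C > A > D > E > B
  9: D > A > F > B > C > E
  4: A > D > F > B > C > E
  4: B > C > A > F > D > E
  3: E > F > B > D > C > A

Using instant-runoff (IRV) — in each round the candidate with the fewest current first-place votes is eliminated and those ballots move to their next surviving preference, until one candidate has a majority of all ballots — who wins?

F

Round 1: A 4, B 7, C 0, D 9, E 3, F 6. C eliminated.
Round 2: A 4, B 7, D 9, E 3, F 6. E eliminated.
Round 3: A 4, B 7, D 9, F 9. A eliminated.
Round 4: B 7, D 13, F 9. B eliminated.
Round 5: D 13, F 16. F has a majority (≥15).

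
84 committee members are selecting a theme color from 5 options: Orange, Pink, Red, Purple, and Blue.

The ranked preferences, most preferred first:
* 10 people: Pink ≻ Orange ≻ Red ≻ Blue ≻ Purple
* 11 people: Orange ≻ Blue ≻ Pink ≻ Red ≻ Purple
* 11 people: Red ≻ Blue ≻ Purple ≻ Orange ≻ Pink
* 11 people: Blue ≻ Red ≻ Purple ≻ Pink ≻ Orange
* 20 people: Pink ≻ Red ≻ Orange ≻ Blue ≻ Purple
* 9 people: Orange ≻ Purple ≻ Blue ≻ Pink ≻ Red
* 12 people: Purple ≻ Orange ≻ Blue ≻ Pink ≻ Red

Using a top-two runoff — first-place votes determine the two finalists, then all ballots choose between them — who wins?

Round 1 first-place votes: Orange 20, Pink 30, Red 11, Purple 12, Blue 11. Pink and Orange advance.
Runoff: Pink is ranked above Orange on 41 ballots, Orange above Pink on 43.

Orange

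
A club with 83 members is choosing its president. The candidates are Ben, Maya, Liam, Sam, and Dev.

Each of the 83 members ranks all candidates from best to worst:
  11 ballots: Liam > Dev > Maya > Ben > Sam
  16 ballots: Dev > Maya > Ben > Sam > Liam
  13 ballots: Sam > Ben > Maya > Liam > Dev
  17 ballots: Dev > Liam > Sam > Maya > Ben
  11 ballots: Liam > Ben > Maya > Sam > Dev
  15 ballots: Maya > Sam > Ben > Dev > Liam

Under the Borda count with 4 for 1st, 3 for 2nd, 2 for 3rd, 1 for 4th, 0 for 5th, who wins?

Ben: 11×1 + 16×2 + 13×3 + 17×0 + 11×3 + 15×2 = 145
Maya: 11×2 + 16×3 + 13×2 + 17×1 + 11×2 + 15×4 = 195
Liam: 11×4 + 16×0 + 13×1 + 17×3 + 11×4 + 15×0 = 152
Sam: 11×0 + 16×1 + 13×4 + 17×2 + 11×1 + 15×3 = 158
Dev: 11×3 + 16×4 + 13×0 + 17×4 + 11×0 + 15×1 = 180

Maya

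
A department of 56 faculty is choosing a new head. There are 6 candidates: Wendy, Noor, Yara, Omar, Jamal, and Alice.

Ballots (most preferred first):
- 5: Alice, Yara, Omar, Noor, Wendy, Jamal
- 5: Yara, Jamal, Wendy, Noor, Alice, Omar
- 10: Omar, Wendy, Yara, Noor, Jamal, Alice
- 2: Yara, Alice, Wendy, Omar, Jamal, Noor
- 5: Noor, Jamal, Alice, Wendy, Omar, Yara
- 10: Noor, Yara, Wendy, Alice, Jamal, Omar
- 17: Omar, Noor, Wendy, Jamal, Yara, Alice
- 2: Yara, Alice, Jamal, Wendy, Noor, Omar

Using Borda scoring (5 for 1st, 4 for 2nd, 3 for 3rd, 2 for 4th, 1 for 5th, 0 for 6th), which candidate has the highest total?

Wendy: 5×1 + 5×3 + 10×4 + 2×3 + 5×2 + 10×3 + 17×3 + 2×2 = 161
Noor: 5×2 + 5×2 + 10×2 + 2×0 + 5×5 + 10×5 + 17×4 + 2×1 = 185
Yara: 5×4 + 5×5 + 10×3 + 2×5 + 5×0 + 10×4 + 17×1 + 2×5 = 152
Omar: 5×3 + 5×0 + 10×5 + 2×2 + 5×1 + 10×0 + 17×5 + 2×0 = 159
Jamal: 5×0 + 5×4 + 10×1 + 2×1 + 5×4 + 10×1 + 17×2 + 2×3 = 102
Alice: 5×5 + 5×1 + 10×0 + 2×4 + 5×3 + 10×2 + 17×0 + 2×4 = 81

Noor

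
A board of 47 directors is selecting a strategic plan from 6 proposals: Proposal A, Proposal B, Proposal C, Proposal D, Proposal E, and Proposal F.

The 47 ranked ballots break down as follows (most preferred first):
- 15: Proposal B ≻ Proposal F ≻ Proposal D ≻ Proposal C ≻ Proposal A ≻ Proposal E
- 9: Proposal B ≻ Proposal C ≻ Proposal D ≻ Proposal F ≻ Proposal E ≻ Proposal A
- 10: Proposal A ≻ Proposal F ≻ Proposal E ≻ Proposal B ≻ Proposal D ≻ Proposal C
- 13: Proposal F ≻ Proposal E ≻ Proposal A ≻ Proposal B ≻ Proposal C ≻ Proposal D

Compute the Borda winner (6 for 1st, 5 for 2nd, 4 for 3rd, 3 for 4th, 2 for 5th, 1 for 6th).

Proposal A: 15×2 + 9×1 + 10×6 + 13×4 = 151
Proposal B: 15×6 + 9×6 + 10×3 + 13×3 = 213
Proposal C: 15×3 + 9×5 + 10×1 + 13×2 = 126
Proposal D: 15×4 + 9×4 + 10×2 + 13×1 = 129
Proposal E: 15×1 + 9×2 + 10×4 + 13×5 = 138
Proposal F: 15×5 + 9×3 + 10×5 + 13×6 = 230

Proposal F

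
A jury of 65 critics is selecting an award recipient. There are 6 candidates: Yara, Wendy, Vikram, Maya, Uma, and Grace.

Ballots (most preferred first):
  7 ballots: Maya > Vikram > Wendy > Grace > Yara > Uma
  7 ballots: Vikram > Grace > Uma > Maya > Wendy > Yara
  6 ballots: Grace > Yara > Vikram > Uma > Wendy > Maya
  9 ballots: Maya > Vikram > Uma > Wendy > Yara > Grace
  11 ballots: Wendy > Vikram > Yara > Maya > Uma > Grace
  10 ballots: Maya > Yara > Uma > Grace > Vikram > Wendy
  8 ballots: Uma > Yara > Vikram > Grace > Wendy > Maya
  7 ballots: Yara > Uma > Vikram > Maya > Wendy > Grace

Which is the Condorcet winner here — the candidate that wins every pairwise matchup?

Vikram vs Yara: 34–31
Vikram vs Wendy: 54–11
Vikram vs Maya: 39–26
Vikram vs Uma: 40–25
Vikram vs Grace: 49–16
Vikram beats every other candidate.

Vikram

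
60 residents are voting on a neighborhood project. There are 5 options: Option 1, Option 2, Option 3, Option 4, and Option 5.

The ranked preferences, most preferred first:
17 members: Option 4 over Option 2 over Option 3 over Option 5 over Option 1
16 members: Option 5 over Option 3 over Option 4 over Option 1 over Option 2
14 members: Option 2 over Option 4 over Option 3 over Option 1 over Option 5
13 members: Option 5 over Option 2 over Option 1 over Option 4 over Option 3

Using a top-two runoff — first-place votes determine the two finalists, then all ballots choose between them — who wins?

Round 1 first-place votes: Option 1 0, Option 2 14, Option 3 0, Option 4 17, Option 5 29. Option 5 and Option 4 advance.
Runoff: Option 5 is ranked above Option 4 on 29 ballots, Option 4 above Option 5 on 31.

Option 4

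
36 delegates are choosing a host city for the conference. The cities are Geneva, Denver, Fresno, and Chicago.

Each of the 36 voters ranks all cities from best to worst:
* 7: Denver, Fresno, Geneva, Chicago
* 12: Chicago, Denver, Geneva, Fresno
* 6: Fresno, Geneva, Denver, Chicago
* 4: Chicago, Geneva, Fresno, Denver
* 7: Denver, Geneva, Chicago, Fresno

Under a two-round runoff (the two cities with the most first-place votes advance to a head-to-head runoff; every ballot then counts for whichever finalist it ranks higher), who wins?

Round 1 first-place votes: Geneva 0, Denver 14, Fresno 6, Chicago 16. Chicago and Denver advance.
Runoff: Chicago is ranked above Denver on 16 ballots, Denver above Chicago on 20.

Denver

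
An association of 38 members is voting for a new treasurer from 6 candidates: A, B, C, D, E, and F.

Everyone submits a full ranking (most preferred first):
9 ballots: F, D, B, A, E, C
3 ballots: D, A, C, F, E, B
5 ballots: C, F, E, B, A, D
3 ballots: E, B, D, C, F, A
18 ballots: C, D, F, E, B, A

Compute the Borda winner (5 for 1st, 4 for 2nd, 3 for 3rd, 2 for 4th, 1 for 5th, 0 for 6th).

A: 9×2 + 3×4 + 5×1 + 3×0 + 18×0 = 35
B: 9×3 + 3×0 + 5×2 + 3×4 + 18×1 = 67
C: 9×0 + 3×3 + 5×5 + 3×2 + 18×5 = 130
D: 9×4 + 3×5 + 5×0 + 3×3 + 18×4 = 132
E: 9×1 + 3×1 + 5×3 + 3×5 + 18×2 = 78
F: 9×5 + 3×2 + 5×4 + 3×1 + 18×3 = 128

D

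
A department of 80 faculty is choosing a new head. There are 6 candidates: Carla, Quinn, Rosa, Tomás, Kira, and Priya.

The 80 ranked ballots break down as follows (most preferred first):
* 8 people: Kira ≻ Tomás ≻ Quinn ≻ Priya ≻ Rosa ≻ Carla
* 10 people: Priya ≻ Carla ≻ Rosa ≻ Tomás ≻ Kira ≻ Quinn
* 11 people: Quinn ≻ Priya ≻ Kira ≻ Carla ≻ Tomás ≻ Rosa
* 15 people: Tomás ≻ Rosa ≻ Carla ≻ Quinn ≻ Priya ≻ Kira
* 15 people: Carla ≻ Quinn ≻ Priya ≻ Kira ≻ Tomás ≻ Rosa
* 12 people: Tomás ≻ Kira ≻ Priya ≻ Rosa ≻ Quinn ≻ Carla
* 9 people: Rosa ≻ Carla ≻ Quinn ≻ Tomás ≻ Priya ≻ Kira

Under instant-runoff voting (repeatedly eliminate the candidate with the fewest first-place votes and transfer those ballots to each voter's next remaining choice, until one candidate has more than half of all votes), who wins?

Round 1: Carla 15, Quinn 11, Rosa 9, Tomás 27, Kira 8, Priya 10. Kira eliminated.
Round 2: Carla 15, Quinn 11, Rosa 9, Tomás 35, Priya 10. Rosa eliminated.
Round 3: Carla 24, Quinn 11, Tomás 35, Priya 10. Priya eliminated.
Round 4: Carla 34, Quinn 11, Tomás 35. Quinn eliminated.
Round 5: Carla 45, Tomás 35. Carla has a majority (≥41).

Carla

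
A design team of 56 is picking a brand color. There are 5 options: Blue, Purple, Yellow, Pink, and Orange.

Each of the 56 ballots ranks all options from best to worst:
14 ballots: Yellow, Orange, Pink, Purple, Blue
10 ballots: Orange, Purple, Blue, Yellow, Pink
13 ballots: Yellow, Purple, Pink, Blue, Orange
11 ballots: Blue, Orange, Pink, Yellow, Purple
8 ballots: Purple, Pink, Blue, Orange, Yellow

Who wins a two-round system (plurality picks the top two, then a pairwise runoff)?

Round 1 first-place votes: Blue 11, Purple 8, Yellow 27, Pink 0, Orange 10. Yellow and Blue advance.
Runoff: Yellow is ranked above Blue on 27 ballots, Blue above Yellow on 29.

Blue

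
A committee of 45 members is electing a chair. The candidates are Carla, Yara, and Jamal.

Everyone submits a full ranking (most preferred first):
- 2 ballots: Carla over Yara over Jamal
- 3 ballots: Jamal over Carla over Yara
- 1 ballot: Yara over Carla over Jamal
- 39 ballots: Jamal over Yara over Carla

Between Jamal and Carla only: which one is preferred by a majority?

Jamal

Jamal is ranked above Carla on 42 ballots; Carla above Jamal on 3.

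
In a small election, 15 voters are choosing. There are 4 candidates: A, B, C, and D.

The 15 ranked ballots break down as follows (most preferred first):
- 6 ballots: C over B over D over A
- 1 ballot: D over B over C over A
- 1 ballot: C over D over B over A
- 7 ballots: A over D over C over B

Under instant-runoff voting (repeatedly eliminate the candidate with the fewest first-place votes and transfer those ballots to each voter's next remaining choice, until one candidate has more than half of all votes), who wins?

Round 1: A 7, B 0, C 7, D 1. B eliminated.
Round 2: A 7, C 7, D 1. D eliminated.
Round 3: A 7, C 8. C has a majority (≥8).

C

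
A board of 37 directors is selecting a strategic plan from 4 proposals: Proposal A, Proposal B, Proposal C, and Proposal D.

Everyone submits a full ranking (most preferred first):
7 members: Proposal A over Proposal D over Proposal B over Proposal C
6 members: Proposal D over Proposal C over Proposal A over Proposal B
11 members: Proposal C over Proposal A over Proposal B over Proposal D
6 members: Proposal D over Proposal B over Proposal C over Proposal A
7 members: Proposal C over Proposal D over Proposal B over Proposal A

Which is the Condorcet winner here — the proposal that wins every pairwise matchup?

Proposal D

Proposal D vs Proposal A: 19–18
Proposal D vs Proposal B: 26–11
Proposal D vs Proposal C: 19–18
Proposal D beats every other proposal.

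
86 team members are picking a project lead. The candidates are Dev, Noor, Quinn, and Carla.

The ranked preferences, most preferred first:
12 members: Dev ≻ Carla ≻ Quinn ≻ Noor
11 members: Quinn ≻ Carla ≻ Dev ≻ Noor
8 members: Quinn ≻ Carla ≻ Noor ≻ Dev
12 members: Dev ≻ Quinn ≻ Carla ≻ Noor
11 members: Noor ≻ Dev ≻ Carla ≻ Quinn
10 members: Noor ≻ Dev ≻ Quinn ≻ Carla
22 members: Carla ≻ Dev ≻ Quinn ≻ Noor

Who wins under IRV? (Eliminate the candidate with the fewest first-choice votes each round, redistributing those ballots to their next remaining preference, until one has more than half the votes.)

Dev

Round 1: Dev 24, Noor 21, Quinn 19, Carla 22. Quinn eliminated.
Round 2: Dev 24, Noor 21, Carla 41. Noor eliminated.
Round 3: Dev 45, Carla 41. Dev has a majority (≥44).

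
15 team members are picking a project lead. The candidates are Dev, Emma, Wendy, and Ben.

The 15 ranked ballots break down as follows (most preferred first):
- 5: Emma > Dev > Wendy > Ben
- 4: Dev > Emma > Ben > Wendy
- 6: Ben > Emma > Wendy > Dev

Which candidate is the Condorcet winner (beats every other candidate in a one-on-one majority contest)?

Emma vs Dev: 11–4
Emma vs Wendy: 15–0
Emma vs Ben: 9–6
Emma beats every other candidate.

Emma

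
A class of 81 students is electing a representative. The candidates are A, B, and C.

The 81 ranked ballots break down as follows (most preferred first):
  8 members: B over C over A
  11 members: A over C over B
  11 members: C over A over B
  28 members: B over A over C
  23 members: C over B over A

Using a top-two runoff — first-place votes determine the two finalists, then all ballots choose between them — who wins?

Round 1 first-place votes: A 11, B 36, C 34. B and C advance.
Runoff: B is ranked above C on 36 ballots, C above B on 45.

C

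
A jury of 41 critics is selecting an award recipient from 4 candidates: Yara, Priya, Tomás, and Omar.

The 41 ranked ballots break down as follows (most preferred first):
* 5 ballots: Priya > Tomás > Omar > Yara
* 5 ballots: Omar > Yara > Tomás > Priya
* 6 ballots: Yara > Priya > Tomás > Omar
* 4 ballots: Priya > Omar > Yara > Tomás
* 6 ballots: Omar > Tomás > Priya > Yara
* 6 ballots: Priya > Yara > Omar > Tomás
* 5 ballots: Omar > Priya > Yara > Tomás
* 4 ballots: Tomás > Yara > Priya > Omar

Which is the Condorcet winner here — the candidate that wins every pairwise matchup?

Priya vs Yara: 26–15
Priya vs Tomás: 26–15
Priya vs Omar: 25–16
Priya beats every other candidate.

Priya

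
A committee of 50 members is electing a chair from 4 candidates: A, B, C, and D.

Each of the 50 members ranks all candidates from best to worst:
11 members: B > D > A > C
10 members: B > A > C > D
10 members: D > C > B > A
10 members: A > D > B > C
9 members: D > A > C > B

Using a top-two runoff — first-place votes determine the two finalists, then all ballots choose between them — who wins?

Round 1 first-place votes: A 10, B 21, C 0, D 19. B and D advance.
Runoff: B is ranked above D on 21 ballots, D above B on 29.

D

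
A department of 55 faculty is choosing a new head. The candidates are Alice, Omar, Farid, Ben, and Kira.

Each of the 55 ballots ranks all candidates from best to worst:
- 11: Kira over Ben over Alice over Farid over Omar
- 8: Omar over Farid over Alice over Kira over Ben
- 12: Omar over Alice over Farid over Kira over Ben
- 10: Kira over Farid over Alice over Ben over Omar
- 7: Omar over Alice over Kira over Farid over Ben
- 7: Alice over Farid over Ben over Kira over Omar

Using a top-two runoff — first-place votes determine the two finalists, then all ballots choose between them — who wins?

Kira

Round 1 first-place votes: Alice 7, Omar 27, Farid 0, Ben 0, Kira 21. Omar and Kira advance.
Runoff: Omar is ranked above Kira on 27 ballots, Kira above Omar on 28.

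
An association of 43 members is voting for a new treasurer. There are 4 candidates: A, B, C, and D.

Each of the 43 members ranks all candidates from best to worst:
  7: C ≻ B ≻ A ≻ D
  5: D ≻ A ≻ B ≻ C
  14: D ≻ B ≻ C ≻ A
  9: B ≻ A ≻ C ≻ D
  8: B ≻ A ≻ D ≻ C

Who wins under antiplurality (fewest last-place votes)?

Last-place votes: A 14, B 0, C 13, D 16.

B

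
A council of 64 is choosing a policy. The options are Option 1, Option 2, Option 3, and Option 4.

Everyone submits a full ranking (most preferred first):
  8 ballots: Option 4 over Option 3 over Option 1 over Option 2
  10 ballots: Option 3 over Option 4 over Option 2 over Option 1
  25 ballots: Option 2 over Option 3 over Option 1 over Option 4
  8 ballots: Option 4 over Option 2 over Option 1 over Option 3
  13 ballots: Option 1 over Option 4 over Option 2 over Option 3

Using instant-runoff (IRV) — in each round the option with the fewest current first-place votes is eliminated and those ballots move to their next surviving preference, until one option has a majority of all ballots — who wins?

Option 4

Round 1: Option 1 13, Option 2 25, Option 3 10, Option 4 16. Option 3 eliminated.
Round 2: Option 1 13, Option 2 25, Option 4 26. Option 1 eliminated.
Round 3: Option 2 25, Option 4 39. Option 4 has a majority (≥33).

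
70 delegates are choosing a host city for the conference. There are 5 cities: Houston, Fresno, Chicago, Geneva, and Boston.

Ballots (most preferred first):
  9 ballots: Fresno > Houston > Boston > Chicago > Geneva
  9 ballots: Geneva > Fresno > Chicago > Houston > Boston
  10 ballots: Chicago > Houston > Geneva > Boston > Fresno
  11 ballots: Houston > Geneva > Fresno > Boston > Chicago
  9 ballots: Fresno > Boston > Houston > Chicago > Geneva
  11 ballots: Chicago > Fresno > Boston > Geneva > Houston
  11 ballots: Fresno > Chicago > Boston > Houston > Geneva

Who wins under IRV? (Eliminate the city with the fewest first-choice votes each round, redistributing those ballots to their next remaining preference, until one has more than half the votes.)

Fresno

Round 1: Houston 11, Fresno 29, Chicago 21, Geneva 9, Boston 0. Boston eliminated.
Round 2: Houston 11, Fresno 29, Chicago 21, Geneva 9. Geneva eliminated.
Round 3: Houston 11, Fresno 38, Chicago 21. Fresno has a majority (≥36).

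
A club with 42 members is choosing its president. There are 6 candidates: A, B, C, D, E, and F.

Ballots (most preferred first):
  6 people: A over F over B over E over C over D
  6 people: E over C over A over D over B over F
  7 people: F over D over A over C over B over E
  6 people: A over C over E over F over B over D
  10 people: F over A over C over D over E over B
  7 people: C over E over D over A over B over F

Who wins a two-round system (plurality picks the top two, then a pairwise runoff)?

Round 1 first-place votes: A 12, B 0, C 7, D 0, E 6, F 17. F and A advance.
Runoff: F is ranked above A on 17 ballots, A above F on 25.

A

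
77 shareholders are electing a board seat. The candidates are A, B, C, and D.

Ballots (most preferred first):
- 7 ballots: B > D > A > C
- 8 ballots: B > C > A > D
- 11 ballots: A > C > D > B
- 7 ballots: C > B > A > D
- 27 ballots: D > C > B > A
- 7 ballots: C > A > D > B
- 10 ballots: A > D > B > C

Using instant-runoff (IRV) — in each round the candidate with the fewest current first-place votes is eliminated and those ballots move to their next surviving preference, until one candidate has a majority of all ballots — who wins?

A

Round 1: A 21, B 15, C 14, D 27. C eliminated.
Round 2: A 28, B 22, D 27. B eliminated.
Round 3: A 43, D 34. A has a majority (≥39).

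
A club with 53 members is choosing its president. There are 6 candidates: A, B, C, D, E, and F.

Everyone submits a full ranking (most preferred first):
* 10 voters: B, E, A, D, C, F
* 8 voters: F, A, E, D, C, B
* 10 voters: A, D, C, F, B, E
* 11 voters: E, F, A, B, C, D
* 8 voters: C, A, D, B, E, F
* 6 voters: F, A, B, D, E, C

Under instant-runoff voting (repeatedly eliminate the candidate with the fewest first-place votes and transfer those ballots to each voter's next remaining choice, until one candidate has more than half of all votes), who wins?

A

Round 1: A 10, B 10, C 8, D 0, E 11, F 14. D eliminated.
Round 2: A 10, B 10, C 8, E 11, F 14. C eliminated.
Round 3: A 18, B 10, E 11, F 14. B eliminated.
Round 4: A 18, E 21, F 14. F eliminated.
Round 5: A 32, E 21. A has a majority (≥27).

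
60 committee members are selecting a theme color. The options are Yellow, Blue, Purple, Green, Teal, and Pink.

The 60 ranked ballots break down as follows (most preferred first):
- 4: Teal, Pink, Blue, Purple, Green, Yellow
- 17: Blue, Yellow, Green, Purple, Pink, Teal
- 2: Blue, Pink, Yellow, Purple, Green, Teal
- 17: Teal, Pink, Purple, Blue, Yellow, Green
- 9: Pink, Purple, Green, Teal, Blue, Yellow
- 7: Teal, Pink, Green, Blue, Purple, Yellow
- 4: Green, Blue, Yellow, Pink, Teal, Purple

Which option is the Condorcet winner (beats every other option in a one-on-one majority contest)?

Pink vs Yellow: 39–21
Pink vs Blue: 37–23
Pink vs Purple: 43–17
Pink vs Green: 39–21
Pink vs Teal: 32–28
Pink beats every other option.

Pink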